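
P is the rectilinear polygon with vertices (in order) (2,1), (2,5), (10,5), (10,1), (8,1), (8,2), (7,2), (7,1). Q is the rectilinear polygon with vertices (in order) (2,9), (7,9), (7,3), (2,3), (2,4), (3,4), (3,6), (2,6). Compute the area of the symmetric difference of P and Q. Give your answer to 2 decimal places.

|P| = 31, |Q| = 28, |P∩Q| = 9.
|P △ Q| = |P| + |Q| − 2·|P∩Q| = 31 + 28 − 18 = 41.00.

41.00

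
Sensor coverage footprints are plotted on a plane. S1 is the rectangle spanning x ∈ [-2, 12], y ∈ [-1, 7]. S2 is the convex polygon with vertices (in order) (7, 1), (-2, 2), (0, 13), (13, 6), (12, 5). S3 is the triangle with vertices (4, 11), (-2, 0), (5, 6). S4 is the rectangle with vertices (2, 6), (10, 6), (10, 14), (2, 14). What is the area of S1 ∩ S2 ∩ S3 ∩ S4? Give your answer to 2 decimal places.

The intersection is the polygon with vertices (4.8,7), (5,6), (2,6), (2,7).
By the shoelace formula its area is 2.90.

2.90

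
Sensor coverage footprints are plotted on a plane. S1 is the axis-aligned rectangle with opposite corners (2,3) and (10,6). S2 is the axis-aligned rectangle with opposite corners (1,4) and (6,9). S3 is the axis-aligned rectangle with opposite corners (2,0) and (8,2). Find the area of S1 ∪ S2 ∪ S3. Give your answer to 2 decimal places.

By inclusion–exclusion:
Individual areas: |S1| = 24, |S2| = 25, |S3| = 12.
|S1∩S2|: x∈[2,6], y∈[4,6] → 4·2 = 8.
|S1∩S3| = 0 (no overlap).
|S2∩S3| = 0 (no overlap).
|S1∩S2∩S3| = 0.
|S1 ∪ S2 ∪ S3| = 61 − 8 + 0 = 53.00.

53.00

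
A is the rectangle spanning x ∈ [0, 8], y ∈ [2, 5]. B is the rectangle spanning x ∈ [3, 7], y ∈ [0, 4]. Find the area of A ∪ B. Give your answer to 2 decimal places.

By inclusion–exclusion:
Individual areas: |A| = 24, |B| = 16.
|A∩B|: x∈[3,7], y∈[2,4] → 4·2 = 8.
|A ∪ B| = 40 − 8 = 32.00.

32.00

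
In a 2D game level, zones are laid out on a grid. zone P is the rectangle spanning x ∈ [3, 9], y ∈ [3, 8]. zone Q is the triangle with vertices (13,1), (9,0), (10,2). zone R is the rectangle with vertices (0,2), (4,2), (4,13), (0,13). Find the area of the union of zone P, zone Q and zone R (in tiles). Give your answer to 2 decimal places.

72.50

By inclusion–exclusion:
Individual areas: |zone P| = 30, |zone Q| = 3.5, |zone R| = 44.
|zone P∩zone Q| = 0.
|zone P∩zone R|: x∈[3,4], y∈[3,8] → 1·5 = 5.
|zone Q∩zone R| = 0.
|zone P∩zone Q∩zone R| = 0.
|zone P ∪ zone Q ∪ zone R| = 77.5 − 5 + 0 = 72.50.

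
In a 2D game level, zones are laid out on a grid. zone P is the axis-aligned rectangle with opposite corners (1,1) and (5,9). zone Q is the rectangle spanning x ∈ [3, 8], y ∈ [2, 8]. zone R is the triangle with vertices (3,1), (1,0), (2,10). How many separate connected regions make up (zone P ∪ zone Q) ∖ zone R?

(zone P ∪ zone Q) ∖ zone R splits into 2 disjoint pieces (area 37.5556, area 4).

2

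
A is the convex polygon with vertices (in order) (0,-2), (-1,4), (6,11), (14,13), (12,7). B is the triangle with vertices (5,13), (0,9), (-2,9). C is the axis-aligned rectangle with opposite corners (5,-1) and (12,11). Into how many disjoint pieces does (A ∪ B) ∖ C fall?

(A ∪ B) ∖ C splits into 3 disjoint pieces (area 41.625, area 10, area 4).

3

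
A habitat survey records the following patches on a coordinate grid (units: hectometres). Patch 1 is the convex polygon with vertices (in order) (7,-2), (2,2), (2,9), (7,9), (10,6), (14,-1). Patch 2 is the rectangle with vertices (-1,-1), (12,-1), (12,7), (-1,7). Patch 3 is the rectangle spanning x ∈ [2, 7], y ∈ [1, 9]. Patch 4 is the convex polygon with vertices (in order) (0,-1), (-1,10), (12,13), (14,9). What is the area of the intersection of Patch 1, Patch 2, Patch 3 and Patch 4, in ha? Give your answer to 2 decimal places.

The intersection is the polygon with vertices (7,7), (7,4), (3.038,1.17), (2,2), (2,7).
By the shoelace formula its area is 23.11.

23.11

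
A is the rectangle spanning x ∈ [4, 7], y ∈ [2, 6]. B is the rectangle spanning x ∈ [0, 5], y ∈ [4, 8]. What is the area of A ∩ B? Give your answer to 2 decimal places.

|A∩B|: x∈[4,5], y∈[4,6] → 1·2 = 2.

2.00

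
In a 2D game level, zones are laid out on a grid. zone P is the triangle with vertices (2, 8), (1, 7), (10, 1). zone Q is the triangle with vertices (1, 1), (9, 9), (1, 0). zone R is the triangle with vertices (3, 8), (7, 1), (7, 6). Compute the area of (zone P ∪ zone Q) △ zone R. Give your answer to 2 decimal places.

16.17

|zone P ∪ zone Q| = 11.2205.
|(zone P ∪ zone Q) ∩ zone R| = 2.5272.
|(zone P ∪ zone Q) △ zone R| = 11.2205 + 10 − 5.0544 = 16.17.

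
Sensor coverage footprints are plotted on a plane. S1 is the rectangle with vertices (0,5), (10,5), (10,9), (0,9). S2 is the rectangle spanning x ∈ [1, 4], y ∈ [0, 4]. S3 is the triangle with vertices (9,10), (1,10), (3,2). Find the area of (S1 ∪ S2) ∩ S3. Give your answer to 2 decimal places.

21.83

|S1 ∪ S2| = 52.
|(S1 ∪ S2) ∩ S3| = 21.83.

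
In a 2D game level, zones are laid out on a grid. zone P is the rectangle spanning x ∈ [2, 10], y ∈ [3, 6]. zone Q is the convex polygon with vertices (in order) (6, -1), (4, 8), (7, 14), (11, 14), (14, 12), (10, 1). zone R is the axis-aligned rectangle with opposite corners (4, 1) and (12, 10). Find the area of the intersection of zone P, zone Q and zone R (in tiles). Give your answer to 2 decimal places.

The intersection is the polygon with vertices (10,3), (5.111,3), (4.444,6), (10,6).
By the shoelace formula its area is 15.67.

15.67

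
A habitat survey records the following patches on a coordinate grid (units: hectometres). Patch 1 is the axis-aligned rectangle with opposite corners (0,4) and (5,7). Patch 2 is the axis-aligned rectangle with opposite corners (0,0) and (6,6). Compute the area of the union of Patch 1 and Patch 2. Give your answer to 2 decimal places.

41.00

By inclusion–exclusion:
Individual areas: |Patch 1| = 15, |Patch 2| = 36.
|Patch 1∩Patch 2|: x∈[0,5], y∈[4,6] → 5·2 = 10.
|Patch 1 ∪ Patch 2| = 51 − 10 = 41.00.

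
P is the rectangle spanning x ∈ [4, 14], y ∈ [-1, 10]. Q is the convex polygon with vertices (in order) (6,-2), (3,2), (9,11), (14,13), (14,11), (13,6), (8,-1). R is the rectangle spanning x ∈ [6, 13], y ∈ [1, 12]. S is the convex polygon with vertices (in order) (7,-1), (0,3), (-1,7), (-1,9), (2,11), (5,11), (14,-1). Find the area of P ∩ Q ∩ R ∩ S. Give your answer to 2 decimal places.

The intersection is the polygon with vertices (6,1), (6,6.5), (7.118,8.177), (10.927,3.098), (9.429,1).
By the shoelace formula its area is 23.18.

23.18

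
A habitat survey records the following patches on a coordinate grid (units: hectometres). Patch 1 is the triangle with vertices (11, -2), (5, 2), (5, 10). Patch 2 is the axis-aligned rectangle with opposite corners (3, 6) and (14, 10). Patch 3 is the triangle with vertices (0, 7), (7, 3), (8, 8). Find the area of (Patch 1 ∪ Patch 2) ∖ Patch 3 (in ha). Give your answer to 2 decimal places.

|Patch 1 ∪ Patch 2| = 64.
|(Patch 1 ∪ Patch 2) ∩ Patch 3| = 13.5375.
|(Patch 1 ∪ Patch 2) ∖ Patch 3| = 64 − 13.5375 = 50.46.

50.46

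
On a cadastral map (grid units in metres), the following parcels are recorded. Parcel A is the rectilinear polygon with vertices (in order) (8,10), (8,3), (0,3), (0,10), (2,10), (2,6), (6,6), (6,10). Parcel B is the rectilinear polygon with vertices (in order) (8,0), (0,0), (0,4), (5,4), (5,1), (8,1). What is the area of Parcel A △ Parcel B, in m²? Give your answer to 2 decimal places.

|Parcel A| = 40, |Parcel B| = 23, |Parcel A∩Parcel B| = 5.
|Parcel A △ Parcel B| = |Parcel A| + |Parcel B| − 2·|Parcel A∩Parcel B| = 40 + 23 − 10 = 53.00.

53.00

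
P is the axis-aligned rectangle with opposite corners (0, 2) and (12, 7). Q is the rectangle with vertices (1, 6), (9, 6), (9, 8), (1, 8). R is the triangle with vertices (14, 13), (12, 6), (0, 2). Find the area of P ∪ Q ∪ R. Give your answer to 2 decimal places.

83.91

By inclusion–exclusion:
Individual areas: |P| = 60, |Q| = 16, |R| = 38.
|P∩Q|: x∈[1,9], y∈[6,7] → 8·1 = 8.
|P∩R| = 20.0909.
|Q∩R| = 5.2727.
|P∩Q∩R| = 3.2727.
|P ∪ Q ∪ R| = 114 − 33.3636 + 3.2727 = 83.91.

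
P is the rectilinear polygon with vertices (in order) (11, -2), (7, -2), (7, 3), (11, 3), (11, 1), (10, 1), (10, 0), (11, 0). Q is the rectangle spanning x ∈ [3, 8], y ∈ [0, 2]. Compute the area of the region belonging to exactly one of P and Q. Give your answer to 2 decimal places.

|P| = 19, |Q| = 10, |P∩Q| = 2.
|P △ Q| = |P| + |Q| − 2·|P∩Q| = 19 + 10 − 4 = 25.00.

25.00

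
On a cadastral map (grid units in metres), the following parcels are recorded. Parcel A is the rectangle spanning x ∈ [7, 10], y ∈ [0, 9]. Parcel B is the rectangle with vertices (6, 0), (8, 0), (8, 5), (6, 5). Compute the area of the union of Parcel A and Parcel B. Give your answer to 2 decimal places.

32.00

By inclusion–exclusion:
Individual areas: |Parcel A| = 27, |Parcel B| = 10.
|Parcel A∩Parcel B|: x∈[7,8], y∈[0,5] → 1·5 = 5.
|Parcel A ∪ Parcel B| = 37 − 5 = 32.00.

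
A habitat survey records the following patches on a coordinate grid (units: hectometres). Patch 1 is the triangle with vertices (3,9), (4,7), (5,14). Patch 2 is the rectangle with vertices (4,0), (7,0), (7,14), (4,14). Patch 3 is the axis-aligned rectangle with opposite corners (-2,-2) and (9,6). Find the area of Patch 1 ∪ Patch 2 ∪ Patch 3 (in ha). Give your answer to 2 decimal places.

By inclusion–exclusion:
Individual areas: |Patch 1| = 4.5, |Patch 2| = 42, |Patch 3| = 88.
|Patch 1∩Patch 2| = 2.25.
|Patch 1∩Patch 3| = 0.
|Patch 2∩Patch 3|: x∈[4,7], y∈[0,6] → 3·6 = 18.
|Patch 1∩Patch 2∩Patch 3| = 0.
|Patch 1 ∪ Patch 2 ∪ Patch 3| = 134.5 − 20.25 + 0 = 114.25.

114.25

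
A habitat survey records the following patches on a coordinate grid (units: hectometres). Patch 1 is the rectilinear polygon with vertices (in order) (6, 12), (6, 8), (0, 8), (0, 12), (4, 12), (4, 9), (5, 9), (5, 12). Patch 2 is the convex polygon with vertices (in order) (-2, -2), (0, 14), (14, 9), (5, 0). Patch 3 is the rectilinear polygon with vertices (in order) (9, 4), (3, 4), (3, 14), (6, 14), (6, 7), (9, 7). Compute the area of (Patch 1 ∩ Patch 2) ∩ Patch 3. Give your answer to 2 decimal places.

8.97

|Patch 1 ∩ Patch 2| = 20.9714.
|(Patch 1 ∩ Patch 2) ∩ Patch 3| = 8.97.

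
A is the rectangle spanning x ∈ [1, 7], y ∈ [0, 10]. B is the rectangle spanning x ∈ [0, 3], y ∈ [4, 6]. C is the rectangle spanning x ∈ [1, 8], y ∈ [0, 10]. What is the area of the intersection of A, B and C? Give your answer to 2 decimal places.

4.00

The intersection is the polygon with vertices (3,6), (3,4), (1,4), (1,6).
By the shoelace formula its area is 4.00.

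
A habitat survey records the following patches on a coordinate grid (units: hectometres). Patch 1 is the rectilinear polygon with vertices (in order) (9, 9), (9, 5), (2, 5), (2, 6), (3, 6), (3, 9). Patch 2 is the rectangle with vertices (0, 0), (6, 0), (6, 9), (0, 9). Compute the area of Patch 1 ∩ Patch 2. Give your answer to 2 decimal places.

13.00

The intersection is the polygon with vertices (2,5), (2,6), (3,6), (3,9), (6,9), (6,5).
By the shoelace formula its area is 13.00.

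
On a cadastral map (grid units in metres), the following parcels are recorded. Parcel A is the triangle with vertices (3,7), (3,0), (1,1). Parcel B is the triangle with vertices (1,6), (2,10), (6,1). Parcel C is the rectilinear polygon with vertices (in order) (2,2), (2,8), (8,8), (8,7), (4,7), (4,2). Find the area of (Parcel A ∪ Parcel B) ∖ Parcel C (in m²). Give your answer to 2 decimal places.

|Parcel A ∪ Parcel B| = 18.375.
|(Parcel A ∪ Parcel B) ∩ Parcel C| = 8.9861.
|(Parcel A ∪ Parcel B) ∖ Parcel C| = 18.375 − 8.9861 = 9.39.

9.39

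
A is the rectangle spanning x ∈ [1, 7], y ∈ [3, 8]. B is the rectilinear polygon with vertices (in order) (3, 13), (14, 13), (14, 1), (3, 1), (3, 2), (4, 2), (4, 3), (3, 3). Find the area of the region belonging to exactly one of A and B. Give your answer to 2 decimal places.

121.00

|A| = 30, |B| = 131, |A∩B| = 20.
|A △ B| = |A| + |B| − 2·|A∩B| = 30 + 131 − 40 = 121.00.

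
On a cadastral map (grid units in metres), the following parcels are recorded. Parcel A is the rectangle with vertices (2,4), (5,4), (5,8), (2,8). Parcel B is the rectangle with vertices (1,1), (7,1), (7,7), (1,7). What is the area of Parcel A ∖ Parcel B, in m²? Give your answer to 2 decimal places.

|Parcel A∩Parcel B|: x∈[2,5], y∈[4,7] → 3·3 = 9.
|Parcel A| = 12.
|Parcel A ∖ Parcel B| = |Parcel A| − |Parcel A∩Parcel B| = 12 − 9 = 3.00.

3.00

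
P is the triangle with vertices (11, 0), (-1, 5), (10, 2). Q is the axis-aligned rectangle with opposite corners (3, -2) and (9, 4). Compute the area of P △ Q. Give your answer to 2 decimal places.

|P| = 9.5, |Q| = 36, |P∩Q| = 6.0455.
|P △ Q| = |P| + |Q| − 2·|P∩Q| = 9.5 + 36 − 12.0909 = 33.41.

33.41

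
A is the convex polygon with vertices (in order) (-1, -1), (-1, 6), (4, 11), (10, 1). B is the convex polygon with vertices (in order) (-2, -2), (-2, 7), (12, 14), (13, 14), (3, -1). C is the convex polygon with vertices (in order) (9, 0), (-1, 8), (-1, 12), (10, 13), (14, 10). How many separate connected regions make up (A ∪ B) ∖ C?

3

(A ∪ B) ∖ C splits into 3 disjoint pieces (area 3.0278, area 0.1386, area 53.559).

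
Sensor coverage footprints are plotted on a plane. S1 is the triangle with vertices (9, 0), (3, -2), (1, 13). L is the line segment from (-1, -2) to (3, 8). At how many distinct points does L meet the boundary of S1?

1

The segment meets the boundary at (2,5.5).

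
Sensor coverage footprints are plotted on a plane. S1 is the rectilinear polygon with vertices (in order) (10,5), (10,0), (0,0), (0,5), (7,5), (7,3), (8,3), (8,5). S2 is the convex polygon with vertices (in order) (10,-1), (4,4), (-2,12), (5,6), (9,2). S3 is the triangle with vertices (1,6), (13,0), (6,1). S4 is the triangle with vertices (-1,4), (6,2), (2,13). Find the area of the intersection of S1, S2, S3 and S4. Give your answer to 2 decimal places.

The intersection is the polygon with vertices (3.4,4.8), (5.333,3.833), (5.826,2.478), (4,4).
By the shoelace formula its area is 1.35.

1.35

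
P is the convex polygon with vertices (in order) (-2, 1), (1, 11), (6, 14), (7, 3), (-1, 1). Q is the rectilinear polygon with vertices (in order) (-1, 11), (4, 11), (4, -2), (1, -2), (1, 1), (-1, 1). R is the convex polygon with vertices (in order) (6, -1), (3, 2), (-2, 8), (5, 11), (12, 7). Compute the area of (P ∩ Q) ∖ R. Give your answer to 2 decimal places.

14.65

|P ∩ Q| = 40.2083.
|(P ∩ Q) ∩ R| = 25.5593.
|(P ∩ Q) ∖ R| = 40.2083 − 25.5593 = 14.65.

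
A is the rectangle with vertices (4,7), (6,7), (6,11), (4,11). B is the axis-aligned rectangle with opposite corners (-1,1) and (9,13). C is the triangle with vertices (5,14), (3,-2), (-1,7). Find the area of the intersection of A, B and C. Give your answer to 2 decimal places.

1.50

The intersection is the polygon with vertices (4,11), (4.625,11), (4.125,7), (4,7).
By the shoelace formula its area is 1.50.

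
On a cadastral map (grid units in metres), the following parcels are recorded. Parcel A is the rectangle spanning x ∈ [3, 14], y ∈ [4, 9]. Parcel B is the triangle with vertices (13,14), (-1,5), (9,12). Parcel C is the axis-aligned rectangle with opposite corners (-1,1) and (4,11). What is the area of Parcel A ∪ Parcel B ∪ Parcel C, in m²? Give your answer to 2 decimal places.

By inclusion–exclusion:
Individual areas: |Parcel A| = 55, |Parcel B| = 4, |Parcel C| = 50.
|Parcel A∩Parcel B| = 0.5587.
|Parcel A∩Parcel C|: x∈[3,4], y∈[4,9] → 1·5 = 5.
|Parcel B∩Parcel C| = 0.7143.
|Parcel A∩Parcel B∩Parcel C| = 0.2571.
|Parcel A ∪ Parcel B ∪ Parcel C| = 109 − 6.273 + 0.2571 = 102.98.

102.98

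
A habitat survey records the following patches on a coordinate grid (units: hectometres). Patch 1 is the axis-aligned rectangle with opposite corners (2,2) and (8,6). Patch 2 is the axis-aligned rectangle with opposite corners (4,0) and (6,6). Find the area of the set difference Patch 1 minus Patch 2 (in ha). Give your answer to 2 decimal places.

|Patch 1∩Patch 2|: x∈[4,6], y∈[2,6] → 2·4 = 8.
|Patch 1| = 24.
|Patch 1 ∖ Patch 2| = |Patch 1| − |Patch 1∩Patch 2| = 24 − 8 = 16.00.

16.00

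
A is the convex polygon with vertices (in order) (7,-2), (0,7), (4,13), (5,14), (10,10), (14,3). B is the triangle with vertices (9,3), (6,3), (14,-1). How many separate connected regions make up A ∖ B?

1

A ∖ B is a single connected region.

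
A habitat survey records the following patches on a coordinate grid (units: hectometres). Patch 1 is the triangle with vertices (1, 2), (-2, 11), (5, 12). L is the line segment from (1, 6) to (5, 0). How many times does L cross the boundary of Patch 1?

1

The segment meets the boundary at (2,4.5).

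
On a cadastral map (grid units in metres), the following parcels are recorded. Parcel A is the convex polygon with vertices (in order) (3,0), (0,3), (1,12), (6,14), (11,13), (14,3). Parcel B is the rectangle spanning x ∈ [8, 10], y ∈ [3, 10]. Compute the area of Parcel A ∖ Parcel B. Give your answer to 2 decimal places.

|Parcel A| = 143, |Parcel A∩Parcel B| = 14.
|Parcel A ∖ Parcel B| = |Parcel A| − |Parcel A∩Parcel B| = 143 − 14 = 129.00.

129.00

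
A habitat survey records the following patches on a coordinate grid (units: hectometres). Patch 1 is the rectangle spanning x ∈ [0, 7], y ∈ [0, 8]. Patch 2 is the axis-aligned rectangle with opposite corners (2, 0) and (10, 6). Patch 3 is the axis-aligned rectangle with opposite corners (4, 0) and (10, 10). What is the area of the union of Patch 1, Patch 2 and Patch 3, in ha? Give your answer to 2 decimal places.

By inclusion–exclusion:
Individual areas: |Patch 1| = 56, |Patch 2| = 48, |Patch 3| = 60.
|Patch 1∩Patch 2|: x∈[2,7], y∈[0,6] → 5·6 = 30.
|Patch 1∩Patch 3|: x∈[4,7], y∈[0,8] → 3·8 = 24.
|Patch 2∩Patch 3|: x∈[4,10], y∈[0,6] → 6·6 = 36.
|Patch 1∩Patch 2∩Patch 3| = 18.
|Patch 1 ∪ Patch 2 ∪ Patch 3| = 164 − 90 + 18 = 92.00.

92.00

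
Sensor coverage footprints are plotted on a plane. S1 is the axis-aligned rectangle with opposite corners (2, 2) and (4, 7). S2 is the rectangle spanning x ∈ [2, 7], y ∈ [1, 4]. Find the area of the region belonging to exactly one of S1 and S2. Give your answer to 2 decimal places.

17.00

|S1∩S2|: x∈[2,4], y∈[2,4] → 2·2 = 4.
|S1 △ S2| = |S1| + |S2| − 2·|S1∩S2| = 10 + 15 − 8 = 17.00.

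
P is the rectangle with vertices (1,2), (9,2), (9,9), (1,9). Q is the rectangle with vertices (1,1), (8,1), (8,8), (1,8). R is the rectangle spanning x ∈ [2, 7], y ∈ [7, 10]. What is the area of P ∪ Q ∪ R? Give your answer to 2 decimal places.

68.00

By inclusion–exclusion:
Individual areas: |P| = 56, |Q| = 49, |R| = 15.
|P∩Q|: x∈[1,8], y∈[2,8] → 7·6 = 42.
|P∩R|: x∈[2,7], y∈[7,9] → 5·2 = 10.
|Q∩R|: x∈[2,7], y∈[7,8] → 5·1 = 5.
|P∩Q∩R| = 5.
|P ∪ Q ∪ R| = 120 − 57 + 5 = 68.00.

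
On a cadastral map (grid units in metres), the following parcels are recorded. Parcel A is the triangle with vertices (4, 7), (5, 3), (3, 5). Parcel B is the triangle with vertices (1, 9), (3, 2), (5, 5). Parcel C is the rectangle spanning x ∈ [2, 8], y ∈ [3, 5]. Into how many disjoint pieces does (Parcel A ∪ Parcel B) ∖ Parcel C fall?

(Parcel A ∪ Parcel B) ∖ Parcel C splits into 2 disjoint pieces (area 6.0476, area 0.4762).

2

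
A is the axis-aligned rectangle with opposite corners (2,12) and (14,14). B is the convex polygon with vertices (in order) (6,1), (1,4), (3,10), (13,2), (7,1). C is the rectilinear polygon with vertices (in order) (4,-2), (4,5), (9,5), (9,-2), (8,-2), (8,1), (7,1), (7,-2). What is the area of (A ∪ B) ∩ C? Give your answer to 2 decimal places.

The region (A ∪ B) ∩ C is the polygon with vertices (4,2.2), (4,5), (9,5), (9,1.333), (7,1), (6,1).
By the shoelace formula its area is 18.47.

18.47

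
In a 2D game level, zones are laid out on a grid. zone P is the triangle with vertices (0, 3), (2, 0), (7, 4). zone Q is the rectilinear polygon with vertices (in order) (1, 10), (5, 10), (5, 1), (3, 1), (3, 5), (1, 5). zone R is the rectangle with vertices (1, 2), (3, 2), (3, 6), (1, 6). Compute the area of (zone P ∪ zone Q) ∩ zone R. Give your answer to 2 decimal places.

|zone P ∪ zone Q| = 35.5821.
|(zone P ∪ zone Q) ∩ zone R| = 4.57.

4.57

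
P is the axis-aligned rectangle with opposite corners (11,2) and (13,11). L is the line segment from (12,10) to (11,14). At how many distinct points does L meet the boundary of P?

1

The segment meets the boundary at (11.75,11).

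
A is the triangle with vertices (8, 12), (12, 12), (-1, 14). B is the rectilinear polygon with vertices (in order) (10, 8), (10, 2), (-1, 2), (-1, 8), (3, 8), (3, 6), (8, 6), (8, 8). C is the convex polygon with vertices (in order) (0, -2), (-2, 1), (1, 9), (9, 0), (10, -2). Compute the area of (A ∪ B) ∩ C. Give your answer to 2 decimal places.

29.56

The region (A ∪ B) ∩ C is the polygon with vertices (-1,2), (-1,3.667), (0.625,8), (1.889,8), (3,6.75), (3,6), (3.667,6), (7.222,2).
By the shoelace formula its area is 29.56.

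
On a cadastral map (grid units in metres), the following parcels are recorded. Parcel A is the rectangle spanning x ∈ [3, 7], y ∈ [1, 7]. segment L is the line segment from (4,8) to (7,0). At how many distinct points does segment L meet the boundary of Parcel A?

2

The segment meets the boundary at (6.625,1), (4.375,7).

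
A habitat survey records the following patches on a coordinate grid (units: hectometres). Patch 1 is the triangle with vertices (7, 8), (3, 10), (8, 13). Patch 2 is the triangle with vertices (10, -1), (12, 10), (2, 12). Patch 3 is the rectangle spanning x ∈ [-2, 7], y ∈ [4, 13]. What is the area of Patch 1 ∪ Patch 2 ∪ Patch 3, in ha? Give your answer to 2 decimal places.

121.53

By inclusion–exclusion:
Individual areas: |Patch 1| = 11, |Patch 2| = 57, |Patch 3| = 81.
|Patch 1∩Patch 2| = 8.4095.
|Patch 1∩Patch 3| = 8.8.
|Patch 2∩Patch 3| = 17.8077.
|Patch 1∩Patch 2∩Patch 3| = 7.5441.
|Patch 1 ∪ Patch 2 ∪ Patch 3| = 149 − 35.0172 + 7.5441 = 121.53.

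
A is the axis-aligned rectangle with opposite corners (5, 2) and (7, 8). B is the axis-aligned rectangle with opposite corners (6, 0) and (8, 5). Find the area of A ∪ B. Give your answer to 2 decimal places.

By inclusion–exclusion:
Individual areas: |A| = 12, |B| = 10.
|A∩B|: x∈[6,7], y∈[2,5] → 1·3 = 3.
|A ∪ B| = 22 − 3 = 19.00.

19.00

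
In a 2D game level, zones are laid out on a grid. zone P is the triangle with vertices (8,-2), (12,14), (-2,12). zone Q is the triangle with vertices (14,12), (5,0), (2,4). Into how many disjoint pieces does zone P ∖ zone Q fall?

2

zone P ∖ zone Q splits into 2 disjoint pieces (area 13.3354, area 68.8065).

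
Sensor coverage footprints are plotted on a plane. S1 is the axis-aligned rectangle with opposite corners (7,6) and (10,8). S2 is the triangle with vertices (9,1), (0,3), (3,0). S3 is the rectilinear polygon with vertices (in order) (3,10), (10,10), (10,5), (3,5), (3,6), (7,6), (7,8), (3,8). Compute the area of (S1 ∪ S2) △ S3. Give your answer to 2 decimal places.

|S1 ∪ S2| = 16.5.
|(S1 ∪ S2) ∩ S3| = 6.
|(S1 ∪ S2) △ S3| = 16.5 + 27 − 12 = 31.50.

31.50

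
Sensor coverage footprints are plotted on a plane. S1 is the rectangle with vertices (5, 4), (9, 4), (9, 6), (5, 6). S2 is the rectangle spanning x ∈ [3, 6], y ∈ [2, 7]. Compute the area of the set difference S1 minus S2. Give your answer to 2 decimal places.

6.00

|S1∩S2|: x∈[5,6], y∈[4,6] → 1·2 = 2.
|S1| = 8.
|S1 ∖ S2| = |S1| − |S1∩S2| = 8 − 2 = 6.00.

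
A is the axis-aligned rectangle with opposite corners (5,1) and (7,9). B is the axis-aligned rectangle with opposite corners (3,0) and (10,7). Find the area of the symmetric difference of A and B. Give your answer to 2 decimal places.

|A∩B|: x∈[5,7], y∈[1,7] → 2·6 = 12.
|A △ B| = |A| + |B| − 2·|A∩B| = 16 + 49 − 24 = 41.00.

41.00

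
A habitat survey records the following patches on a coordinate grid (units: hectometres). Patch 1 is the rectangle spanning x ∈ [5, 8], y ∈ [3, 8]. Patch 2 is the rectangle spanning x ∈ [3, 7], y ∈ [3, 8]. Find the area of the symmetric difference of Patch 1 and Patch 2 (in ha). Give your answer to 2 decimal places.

|Patch 1∩Patch 2|: x∈[5,7], y∈[3,8] → 2·5 = 10.
|Patch 1 △ Patch 2| = |Patch 1| + |Patch 2| − 2·|Patch 1∩Patch 2| = 15 + 20 − 20 = 15.00.

15.00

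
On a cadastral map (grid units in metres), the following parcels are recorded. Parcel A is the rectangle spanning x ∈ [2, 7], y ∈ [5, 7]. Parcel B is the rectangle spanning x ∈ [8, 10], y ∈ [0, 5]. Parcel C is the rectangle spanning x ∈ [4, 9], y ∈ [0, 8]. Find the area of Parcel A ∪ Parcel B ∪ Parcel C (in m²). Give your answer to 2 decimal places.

49.00

By inclusion–exclusion:
Individual areas: |Parcel A| = 10, |Parcel B| = 10, |Parcel C| = 40.
|Parcel A∩Parcel B| = 0 (no overlap).
|Parcel A∩Parcel C|: x∈[4,7], y∈[5,7] → 3·2 = 6.
|Parcel B∩Parcel C|: x∈[8,9], y∈[0,5] → 1·5 = 5.
|Parcel A∩Parcel B∩Parcel C| = 0.
|Parcel A ∪ Parcel B ∪ Parcel C| = 60 − 11 + 0 = 49.00.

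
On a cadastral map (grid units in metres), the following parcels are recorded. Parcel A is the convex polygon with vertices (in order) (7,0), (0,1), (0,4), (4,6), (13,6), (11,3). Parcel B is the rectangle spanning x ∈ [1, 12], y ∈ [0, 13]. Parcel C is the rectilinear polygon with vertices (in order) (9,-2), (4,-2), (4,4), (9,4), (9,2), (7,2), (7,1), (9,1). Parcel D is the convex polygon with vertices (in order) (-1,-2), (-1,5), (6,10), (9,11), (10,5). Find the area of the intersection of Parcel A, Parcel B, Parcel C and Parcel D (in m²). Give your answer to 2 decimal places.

The intersection is the polygon with vertices (4,4), (8.429,4), (4,1.182).
By the shoelace formula its area is 6.24.

6.24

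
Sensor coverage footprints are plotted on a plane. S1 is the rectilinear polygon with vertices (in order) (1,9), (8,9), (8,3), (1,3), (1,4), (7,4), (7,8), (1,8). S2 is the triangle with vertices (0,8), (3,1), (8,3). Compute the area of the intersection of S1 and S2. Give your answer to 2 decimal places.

5.27

The intersection is the polygon with vertices (2.143,3), (1.714,4), (6.4,4), (8,3).
By the shoelace formula its area is 5.27.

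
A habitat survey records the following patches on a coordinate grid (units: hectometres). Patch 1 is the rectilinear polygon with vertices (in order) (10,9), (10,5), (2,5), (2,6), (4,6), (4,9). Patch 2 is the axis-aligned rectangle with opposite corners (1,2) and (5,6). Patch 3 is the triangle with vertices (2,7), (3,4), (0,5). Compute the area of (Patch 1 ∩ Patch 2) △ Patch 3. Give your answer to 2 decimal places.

6.00

|Patch 1 ∩ Patch 2| = 3.
|(Patch 1 ∩ Patch 2) ∩ Patch 3| = 0.5.
|(Patch 1 ∩ Patch 2) △ Patch 3| = 3 + 4 − 1 = 6.00.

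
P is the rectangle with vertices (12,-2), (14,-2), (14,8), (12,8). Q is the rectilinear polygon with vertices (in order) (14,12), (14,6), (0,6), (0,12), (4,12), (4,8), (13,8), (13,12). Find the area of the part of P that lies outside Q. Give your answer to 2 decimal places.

16.00

|P| = 20, |P∩Q| = 4.
|P ∖ Q| = |P| − |P∩Q| = 20 − 4 = 16.00.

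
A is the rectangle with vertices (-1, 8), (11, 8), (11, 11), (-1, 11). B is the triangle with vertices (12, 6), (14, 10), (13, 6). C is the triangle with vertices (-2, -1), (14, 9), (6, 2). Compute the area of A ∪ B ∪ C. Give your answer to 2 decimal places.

53.93

By inclusion–exclusion:
Individual areas: |A| = 36, |B| = 2, |C| = 16.
|A∩B| = 0.
|A∩C| = 0.
|B∩C| = 0.069.
|A∩B∩C| = 0.
|A ∪ B ∪ C| = 54 − 0.069 + 0 = 53.93.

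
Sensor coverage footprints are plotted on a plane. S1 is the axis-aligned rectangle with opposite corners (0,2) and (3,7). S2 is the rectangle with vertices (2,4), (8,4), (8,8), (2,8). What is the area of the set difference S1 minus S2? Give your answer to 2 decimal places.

12.00

|S1∩S2|: x∈[2,3], y∈[4,7] → 1·3 = 3.
|S1| = 15.
|S1 ∖ S2| = |S1| − |S1∩S2| = 15 − 3 = 12.00.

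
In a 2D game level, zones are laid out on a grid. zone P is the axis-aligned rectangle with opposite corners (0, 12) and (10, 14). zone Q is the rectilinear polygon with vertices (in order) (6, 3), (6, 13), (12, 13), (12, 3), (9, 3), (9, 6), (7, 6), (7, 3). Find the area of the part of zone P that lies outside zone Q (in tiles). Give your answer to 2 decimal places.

16.00

|zone P| = 20, |zone P∩zone Q| = 4.
|zone P ∖ zone Q| = |zone P| − |zone P∩zone Q| = 20 − 4 = 16.00.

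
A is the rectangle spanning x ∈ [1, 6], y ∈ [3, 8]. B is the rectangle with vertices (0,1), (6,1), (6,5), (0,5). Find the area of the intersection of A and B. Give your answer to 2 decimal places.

10.00

|A∩B|: x∈[1,6], y∈[3,5] → 5·2 = 10.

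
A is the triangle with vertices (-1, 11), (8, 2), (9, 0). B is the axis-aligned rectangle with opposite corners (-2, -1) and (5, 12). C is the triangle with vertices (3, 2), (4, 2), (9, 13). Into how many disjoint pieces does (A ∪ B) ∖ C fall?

(A ∪ B) ∖ C splits into 2 disjoint pieces (area 2.6061, area 88.4333).

2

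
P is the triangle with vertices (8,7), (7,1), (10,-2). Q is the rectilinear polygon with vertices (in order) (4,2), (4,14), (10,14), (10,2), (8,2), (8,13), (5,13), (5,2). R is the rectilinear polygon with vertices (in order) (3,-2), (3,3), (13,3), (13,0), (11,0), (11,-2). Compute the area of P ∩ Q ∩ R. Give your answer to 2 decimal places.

The intersection is the polygon with vertices (8,2), (8,3), (8.889,3), (9.111,2).
By the shoelace formula its area is 1.00.

1.00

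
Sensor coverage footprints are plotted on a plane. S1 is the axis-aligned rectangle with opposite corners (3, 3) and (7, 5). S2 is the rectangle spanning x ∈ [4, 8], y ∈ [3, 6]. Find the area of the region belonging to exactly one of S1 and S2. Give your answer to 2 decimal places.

|S1∩S2|: x∈[4,7], y∈[3,5] → 3·2 = 6.
|S1 △ S2| = |S1| + |S2| − 2·|S1∩S2| = 8 + 12 − 12 = 8.00.

8.00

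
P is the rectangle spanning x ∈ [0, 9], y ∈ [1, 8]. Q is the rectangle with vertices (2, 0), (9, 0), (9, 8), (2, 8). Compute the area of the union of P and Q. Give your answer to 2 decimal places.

By inclusion–exclusion:
Individual areas: |P| = 63, |Q| = 56.
|P∩Q|: x∈[2,9], y∈[1,8] → 7·7 = 49.
|P ∪ Q| = 119 − 49 = 70.00.

70.00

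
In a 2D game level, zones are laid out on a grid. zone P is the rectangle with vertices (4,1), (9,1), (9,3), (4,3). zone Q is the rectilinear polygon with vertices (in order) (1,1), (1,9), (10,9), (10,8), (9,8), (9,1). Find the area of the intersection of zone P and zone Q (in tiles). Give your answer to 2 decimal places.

10.00

The intersection is the polygon with vertices (9,1), (4,1), (4,3), (9,3).
By the shoelace formula its area is 10.00.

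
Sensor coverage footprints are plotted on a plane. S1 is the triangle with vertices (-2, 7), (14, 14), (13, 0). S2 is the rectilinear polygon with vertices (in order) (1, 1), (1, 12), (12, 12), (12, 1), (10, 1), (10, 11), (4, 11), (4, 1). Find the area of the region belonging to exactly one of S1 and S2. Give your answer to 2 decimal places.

98.00

|S1| = 108.5, |S2| = 61, |S1∩S2| = 35.7491.
|S1 △ S2| = |S1| + |S2| − 2·|S1∩S2| = 108.5 + 61 − 71.4982 = 98.00.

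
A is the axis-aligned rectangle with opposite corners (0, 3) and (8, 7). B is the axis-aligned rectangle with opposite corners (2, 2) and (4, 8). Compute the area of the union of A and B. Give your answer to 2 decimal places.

36.00

By inclusion–exclusion:
Individual areas: |A| = 32, |B| = 12.
|A∩B|: x∈[2,4], y∈[3,7] → 2·4 = 8.
|A ∪ B| = 44 − 8 = 36.00.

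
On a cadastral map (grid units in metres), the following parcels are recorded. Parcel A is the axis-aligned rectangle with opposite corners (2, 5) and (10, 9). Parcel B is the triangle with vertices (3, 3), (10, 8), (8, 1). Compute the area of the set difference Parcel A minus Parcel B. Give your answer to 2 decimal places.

|Parcel A| = 32, |Parcel A∩Parcel B| = 5.0143.
|Parcel A ∖ Parcel B| = |Parcel A| − |Parcel A∩Parcel B| = 32 − 5.0143 = 26.99.

26.99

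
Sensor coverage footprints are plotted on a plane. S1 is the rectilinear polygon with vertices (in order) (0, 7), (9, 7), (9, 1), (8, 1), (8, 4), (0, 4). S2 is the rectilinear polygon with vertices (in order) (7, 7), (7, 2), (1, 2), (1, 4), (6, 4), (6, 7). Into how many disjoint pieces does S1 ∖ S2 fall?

S1 ∖ S2 splits into 2 disjoint pieces (area 18, area 9).

2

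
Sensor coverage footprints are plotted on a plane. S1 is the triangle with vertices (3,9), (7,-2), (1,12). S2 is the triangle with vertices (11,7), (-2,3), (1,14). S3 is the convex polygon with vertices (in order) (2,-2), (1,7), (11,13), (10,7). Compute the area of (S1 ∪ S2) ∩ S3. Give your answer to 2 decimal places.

31.57

|S1 ∪ S2| = 67.0572.
|(S1 ∪ S2) ∩ S3| = 31.57.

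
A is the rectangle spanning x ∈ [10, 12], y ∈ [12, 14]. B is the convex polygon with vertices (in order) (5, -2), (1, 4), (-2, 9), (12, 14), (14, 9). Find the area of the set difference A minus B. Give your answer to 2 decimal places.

|A| = 4, |A∩B| = 3.2857.
|A ∖ B| = |A| − |A∩B| = 4 − 3.2857 = 0.71.

0.71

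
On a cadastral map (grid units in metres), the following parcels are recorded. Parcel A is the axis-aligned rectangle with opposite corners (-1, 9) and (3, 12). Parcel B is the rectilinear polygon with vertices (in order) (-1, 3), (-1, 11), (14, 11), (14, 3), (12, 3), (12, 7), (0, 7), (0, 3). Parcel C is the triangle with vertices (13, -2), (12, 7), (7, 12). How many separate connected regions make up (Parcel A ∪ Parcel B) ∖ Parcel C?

(Parcel A ∪ Parcel B) ∖ Parcel C splits into 2 disjoint pieces (area 45.1429, area 23.1111).

2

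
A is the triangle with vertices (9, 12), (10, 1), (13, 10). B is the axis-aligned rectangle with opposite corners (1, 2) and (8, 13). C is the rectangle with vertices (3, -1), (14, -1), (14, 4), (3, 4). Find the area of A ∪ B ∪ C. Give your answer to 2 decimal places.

By inclusion–exclusion:
Individual areas: |A| = 21, |B| = 77, |C| = 55.
|A∩B| = 0.
|A∩C| = 1.9091.
|B∩C|: x∈[3,8], y∈[2,4] → 5·2 = 10.
|A∩B∩C| = 0.
|A ∪ B ∪ C| = 153 − 11.9091 + 0 = 141.09.

141.09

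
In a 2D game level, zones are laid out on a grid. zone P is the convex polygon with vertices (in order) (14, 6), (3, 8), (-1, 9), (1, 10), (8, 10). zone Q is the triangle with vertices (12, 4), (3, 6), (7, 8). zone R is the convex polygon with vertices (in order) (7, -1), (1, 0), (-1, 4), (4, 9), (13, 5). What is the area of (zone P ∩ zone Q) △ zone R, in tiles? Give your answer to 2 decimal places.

|zone P ∩ zone Q| = 0.8157.
|(zone P ∩ zone Q) ∩ zone R| = 0.6006.
|(zone P ∩ zone Q) △ zone R| = 0.8157 + 82.5 − 1.2012 = 82.11.

82.11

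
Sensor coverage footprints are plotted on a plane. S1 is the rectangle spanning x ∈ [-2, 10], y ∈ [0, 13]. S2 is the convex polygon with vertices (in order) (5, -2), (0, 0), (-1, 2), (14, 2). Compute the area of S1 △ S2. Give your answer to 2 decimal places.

148.11

|S1| = 156, |S2| = 34, |S1∩S2| = 20.9444.
|S1 △ S2| = |S1| + |S2| − 2·|S1∩S2| = 156 + 34 − 41.8889 = 148.11.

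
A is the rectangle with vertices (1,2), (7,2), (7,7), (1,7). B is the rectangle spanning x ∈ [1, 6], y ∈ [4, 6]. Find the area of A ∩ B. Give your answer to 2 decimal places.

10.00

|A∩B|: x∈[1,6], y∈[4,6] → 5·2 = 10.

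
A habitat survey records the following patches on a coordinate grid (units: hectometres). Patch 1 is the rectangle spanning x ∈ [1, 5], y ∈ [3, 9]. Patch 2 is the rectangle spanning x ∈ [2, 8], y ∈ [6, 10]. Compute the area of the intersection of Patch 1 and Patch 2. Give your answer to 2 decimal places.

9.00

|Patch 1∩Patch 2|: x∈[2,5], y∈[6,9] → 3·3 = 9.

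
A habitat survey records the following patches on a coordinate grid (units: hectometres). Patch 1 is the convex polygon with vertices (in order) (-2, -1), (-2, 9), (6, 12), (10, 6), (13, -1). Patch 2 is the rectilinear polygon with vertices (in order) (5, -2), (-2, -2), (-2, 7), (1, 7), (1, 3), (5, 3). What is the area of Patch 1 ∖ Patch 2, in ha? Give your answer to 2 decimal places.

102.50

|Patch 1| = 142.5, |Patch 1∩Patch 2| = 40.
|Patch 1 ∖ Patch 2| = |Patch 1| − |Patch 1∩Patch 2| = 142.5 − 40 = 102.50.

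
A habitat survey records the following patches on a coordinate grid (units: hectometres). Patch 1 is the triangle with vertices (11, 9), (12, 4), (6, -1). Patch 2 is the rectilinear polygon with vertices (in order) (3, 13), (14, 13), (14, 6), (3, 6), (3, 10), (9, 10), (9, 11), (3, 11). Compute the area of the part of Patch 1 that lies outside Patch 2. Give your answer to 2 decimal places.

|Patch 1| = 17.5, |Patch 1∩Patch 2| = 3.15.
|Patch 1 ∖ Patch 2| = |Patch 1| − |Patch 1∩Patch 2| = 17.5 − 3.15 = 14.35.

14.35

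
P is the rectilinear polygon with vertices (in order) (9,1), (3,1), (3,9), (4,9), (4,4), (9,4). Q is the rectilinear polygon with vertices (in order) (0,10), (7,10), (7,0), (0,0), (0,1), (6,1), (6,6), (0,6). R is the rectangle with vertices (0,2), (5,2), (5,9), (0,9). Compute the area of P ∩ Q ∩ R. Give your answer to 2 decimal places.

3.00

The intersection is the polygon with vertices (4,6), (3,6), (3,9), (4,9).
By the shoelace formula its area is 3.00.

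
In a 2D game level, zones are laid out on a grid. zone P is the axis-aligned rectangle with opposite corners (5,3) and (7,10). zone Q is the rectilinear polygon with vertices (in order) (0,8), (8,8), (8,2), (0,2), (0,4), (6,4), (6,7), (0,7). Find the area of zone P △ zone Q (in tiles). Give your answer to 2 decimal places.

|zone P| = 14, |zone Q| = 30, |zone P∩zone Q| = 7.
|zone P △ zone Q| = |zone P| + |zone Q| − 2·|zone P∩zone Q| = 14 + 30 − 14 = 30.00.

30.00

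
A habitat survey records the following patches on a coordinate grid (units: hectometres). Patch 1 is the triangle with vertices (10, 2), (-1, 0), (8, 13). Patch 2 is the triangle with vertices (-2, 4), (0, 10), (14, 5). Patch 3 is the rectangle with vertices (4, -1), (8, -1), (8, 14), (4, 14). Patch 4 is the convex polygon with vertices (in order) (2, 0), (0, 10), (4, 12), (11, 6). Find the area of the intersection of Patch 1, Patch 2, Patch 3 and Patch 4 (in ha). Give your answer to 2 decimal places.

The intersection is the polygon with vertices (8,4.625), (4,4.375), (4,7.222), (4.749,8.304), (8,7.143).
By the shoelace formula its area is 12.92.

12.92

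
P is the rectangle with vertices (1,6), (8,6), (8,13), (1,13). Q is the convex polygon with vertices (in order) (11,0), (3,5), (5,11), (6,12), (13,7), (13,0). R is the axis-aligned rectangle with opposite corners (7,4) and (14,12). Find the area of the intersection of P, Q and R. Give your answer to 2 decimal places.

The intersection is the polygon with vertices (7,6), (7,11.286), (8,10.571), (8,6).
By the shoelace formula its area is 4.93.

4.93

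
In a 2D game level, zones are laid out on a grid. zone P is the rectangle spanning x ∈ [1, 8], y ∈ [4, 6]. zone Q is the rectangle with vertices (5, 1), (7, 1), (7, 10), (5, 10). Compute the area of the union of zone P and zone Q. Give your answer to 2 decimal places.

28.00

By inclusion–exclusion:
Individual areas: |zone P| = 14, |zone Q| = 18.
|zone P∩zone Q|: x∈[5,7], y∈[4,6] → 2·2 = 4.
|zone P ∪ zone Q| = 32 − 4 = 28.00.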